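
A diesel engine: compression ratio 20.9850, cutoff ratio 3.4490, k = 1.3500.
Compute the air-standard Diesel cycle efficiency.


r^(k-1) = 2.9018
rc^k = 5.3197
eta = 0.5497 = 54.9742%

54.9742%


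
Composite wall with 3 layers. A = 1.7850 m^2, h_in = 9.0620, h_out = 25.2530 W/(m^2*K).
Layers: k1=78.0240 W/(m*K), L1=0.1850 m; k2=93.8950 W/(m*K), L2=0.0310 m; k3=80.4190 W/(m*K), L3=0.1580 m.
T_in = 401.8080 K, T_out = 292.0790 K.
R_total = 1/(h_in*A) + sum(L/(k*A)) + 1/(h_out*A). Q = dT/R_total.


R_conv_in = 1/(9.0620*1.7850) = 0.0618
R_1 = 0.1850/(78.0240*1.7850) = 0.0013
R_2 = 0.0310/(93.8950*1.7850) = 0.0002
R_3 = 0.1580/(80.4190*1.7850) = 0.0011
R_conv_out = 1/(25.2530*1.7850) = 0.0222
R_total = 0.0866 K/W
Q = 109.7290 / 0.0866 = 1266.7909 W

R_total = 0.0866 K/W, Q = 1266.7909 W


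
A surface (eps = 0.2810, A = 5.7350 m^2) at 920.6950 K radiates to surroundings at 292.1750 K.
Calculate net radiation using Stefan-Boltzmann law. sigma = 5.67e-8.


T^4 = 7.1856e+11
Tsurr^4 = 7.2874e+09
Q = 0.2810 * 5.67e-8 * 5.7350 * 7.1127e+11 = 64991.8629 W

64991.8629 W


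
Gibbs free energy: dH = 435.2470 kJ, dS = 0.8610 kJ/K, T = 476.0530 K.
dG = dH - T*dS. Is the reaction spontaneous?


T*dS = 476.0530 * 0.8610 = 409.8816 kJ
dG = 435.2470 - 409.8816 = 25.3654 kJ (non-spontaneous)

dG = 25.3654 kJ, non-spontaneous


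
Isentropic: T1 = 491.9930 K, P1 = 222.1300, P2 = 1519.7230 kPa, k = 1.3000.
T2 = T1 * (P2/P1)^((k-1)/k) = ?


(k-1)/k = 0.2308
(P2/P1)^exp = 1.5586
T2 = 491.9930 * 1.5586 = 766.8095 K

766.8095 K


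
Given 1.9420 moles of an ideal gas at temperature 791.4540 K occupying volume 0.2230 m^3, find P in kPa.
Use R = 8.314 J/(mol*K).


P = nRT/V = 1.9420 * 8.314 * 791.4540 / 0.2230
= 12778.6485 / 0.2230 = 57303.3565 Pa = 57.3034 kPa

57.3034 kPa


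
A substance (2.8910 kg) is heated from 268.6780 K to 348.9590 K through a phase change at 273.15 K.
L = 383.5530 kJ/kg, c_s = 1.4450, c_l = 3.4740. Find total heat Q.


Q1 (sensible, solid) = 2.8910 * 1.4450 * 4.4720 = 18.6818 kJ
Q2 (latent) = 2.8910 * 383.5530 = 1108.8517 kJ
Q3 (sensible, liquid) = 2.8910 * 3.4740 * 75.8090 = 761.3751 kJ
Q_total = 1888.9086 kJ

1888.9086 kJ


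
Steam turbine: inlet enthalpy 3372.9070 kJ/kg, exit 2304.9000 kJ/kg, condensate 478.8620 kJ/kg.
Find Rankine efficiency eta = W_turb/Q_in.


W = 1068.0070 kJ/kg
Q_in = 2894.0450 kJ/kg
eta = 0.3690 = 36.9036%

eta = 36.9036%


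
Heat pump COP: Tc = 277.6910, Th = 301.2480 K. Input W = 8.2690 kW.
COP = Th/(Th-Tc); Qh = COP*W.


COP = 301.2480 / 23.5570 = 12.7880
Qh = 12.7880 * 8.2690 = 105.7444 kW

COP = 12.7880, Qh = 105.7444 kW


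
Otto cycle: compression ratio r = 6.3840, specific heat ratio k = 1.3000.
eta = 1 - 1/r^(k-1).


r^(k-1) = 1.7439
eta = 1 - 1/1.7439 = 0.4266 = 42.6581%

42.6581%


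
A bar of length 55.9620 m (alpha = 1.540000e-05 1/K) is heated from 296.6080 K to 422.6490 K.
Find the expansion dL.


dT = 126.0410 K
dL = 1.540000e-05 * 55.9620 * 126.0410 = 0.108624 m
L_final = 56.070624 m

dL = 0.108624 m


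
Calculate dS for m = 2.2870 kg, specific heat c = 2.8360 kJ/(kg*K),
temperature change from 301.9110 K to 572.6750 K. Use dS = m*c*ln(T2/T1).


T2/T1 = 1.8968
ln(T2/T1) = 0.6402
dS = 2.2870 * 2.8360 * 0.6402 = 4.1522 kJ/K

4.1522 kJ/K


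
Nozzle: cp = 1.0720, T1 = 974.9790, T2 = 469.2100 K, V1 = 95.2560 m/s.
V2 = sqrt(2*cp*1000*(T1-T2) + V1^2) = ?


dT = 505.7690 K
2*cp*1000*dT = 1084368.7360
V1^2 = 9073.7055
V2 = sqrt(1093442.4415) = 1045.6780 m/s

1045.6780 m/s


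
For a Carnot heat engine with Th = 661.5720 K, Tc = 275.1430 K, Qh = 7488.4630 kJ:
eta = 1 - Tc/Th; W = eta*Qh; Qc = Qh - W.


eta = 1 - 275.1430/661.5720 = 0.5841
W = 0.5841 * 7488.4630 = 4374.0655 kJ
Qc = 7488.4630 - 4374.0655 = 3114.3975 kJ

eta = 58.4107%, W = 4374.0655 kJ, Qc = 3114.3975 kJ


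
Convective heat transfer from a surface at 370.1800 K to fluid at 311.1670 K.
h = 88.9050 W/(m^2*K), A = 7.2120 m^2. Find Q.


dT = 59.0130 K
Q = 88.9050 * 7.2120 * 59.0130 = 37838.1241 W

37838.1241 W


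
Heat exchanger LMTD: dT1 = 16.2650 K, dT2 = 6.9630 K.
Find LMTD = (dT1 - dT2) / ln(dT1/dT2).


dT1/dT2 = 2.3359
ln(dT1/dT2) = 0.8484
LMTD = 9.3020 / 0.8484 = 10.9641 K

10.9641 K


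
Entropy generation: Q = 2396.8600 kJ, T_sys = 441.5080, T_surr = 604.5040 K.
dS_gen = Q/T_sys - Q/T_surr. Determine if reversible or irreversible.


dS_sys = 2396.8600/441.5080 = 5.4288 kJ/K
dS_surr = -2396.8600/604.5040 = -3.9650 kJ/K
dS_gen = 5.4288 - 3.9650 = 1.4638 kJ/K (irreversible)

dS_gen = 1.4638 kJ/K, irreversible


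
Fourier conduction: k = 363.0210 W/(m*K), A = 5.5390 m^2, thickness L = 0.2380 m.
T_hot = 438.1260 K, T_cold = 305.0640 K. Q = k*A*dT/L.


dT = 133.0620 K
Q = 363.0210 * 5.5390 * 133.0620 / 0.2380 = 1124191.2579 W

1124191.2579 W


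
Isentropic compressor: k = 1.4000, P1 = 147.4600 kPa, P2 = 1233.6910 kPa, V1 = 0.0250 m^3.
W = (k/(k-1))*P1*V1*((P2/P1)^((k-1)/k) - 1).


(k-1)/k = 0.2857
(P2/P1)^exp = 1.8348
W = 3.5000 * 147.4600 * 0.0250 * (1.8348 - 1) = 10.7708 kJ

10.7708 kJ


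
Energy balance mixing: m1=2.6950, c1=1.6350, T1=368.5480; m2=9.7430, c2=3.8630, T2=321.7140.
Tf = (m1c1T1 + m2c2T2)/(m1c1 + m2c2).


num = 13732.3593
den = 42.0435
Tf = 326.6224 K

326.6224 K


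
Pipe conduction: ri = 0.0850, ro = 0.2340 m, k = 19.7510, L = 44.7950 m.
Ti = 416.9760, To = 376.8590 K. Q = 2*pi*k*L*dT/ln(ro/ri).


dT = 40.1170 K
ln(ro/ri) = 1.0127
Q = 2*pi*19.7510*44.7950*40.1170 / 1.0127 = 220221.1686 W

220221.1686 W


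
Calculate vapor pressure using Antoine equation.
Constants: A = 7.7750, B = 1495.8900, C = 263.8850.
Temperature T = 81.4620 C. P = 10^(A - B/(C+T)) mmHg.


C+T = 345.3470
B/(C+T) = 4.3316
log10(P) = 7.7750 - 4.3316 = 3.4434
P = 10^3.4434 = 2776.1544 mmHg

2776.1544 mmHg


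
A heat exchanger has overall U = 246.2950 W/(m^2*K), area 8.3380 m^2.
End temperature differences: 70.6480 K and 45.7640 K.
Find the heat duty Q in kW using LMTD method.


LMTD = 57.3084 K
Q = 246.2950 * 8.3380 * 57.3084 = 117688.9838 W = 117.6890 kW

117.6890 kW


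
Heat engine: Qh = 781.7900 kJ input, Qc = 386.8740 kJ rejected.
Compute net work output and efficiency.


W = 781.7900 - 386.8740 = 394.9160 kJ
eta = 394.9160 / 781.7900 = 0.5051 = 50.5143%

W = 394.9160 kJ, eta = 50.5143%


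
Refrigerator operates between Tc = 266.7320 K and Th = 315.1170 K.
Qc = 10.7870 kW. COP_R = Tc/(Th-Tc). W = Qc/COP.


COP = 266.7320 / 48.3850 = 5.5127
W = 10.7870 / 5.5127 = 1.9568 kW

COP = 5.5127, W = 1.9568 kW


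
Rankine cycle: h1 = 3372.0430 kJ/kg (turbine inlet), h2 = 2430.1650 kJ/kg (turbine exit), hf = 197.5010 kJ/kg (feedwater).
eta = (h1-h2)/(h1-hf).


W = 941.8780 kJ/kg
Q_in = 3174.5420 kJ/kg
eta = 0.2967 = 29.6697%

eta = 29.6697%


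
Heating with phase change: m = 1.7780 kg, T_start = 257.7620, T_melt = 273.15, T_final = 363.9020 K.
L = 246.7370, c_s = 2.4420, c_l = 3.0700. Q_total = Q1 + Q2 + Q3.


Q1 (sensible, solid) = 1.7780 * 2.4420 * 15.3880 = 66.8128 kJ
Q2 (latent) = 1.7780 * 246.7370 = 438.6984 kJ
Q3 (sensible, liquid) = 1.7780 * 3.0700 * 90.7520 = 495.3662 kJ
Q_total = 1000.8773 kJ

1000.8773 kJ


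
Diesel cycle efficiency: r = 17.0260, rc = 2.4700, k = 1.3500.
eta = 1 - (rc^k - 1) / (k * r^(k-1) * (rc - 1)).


r^(k-1) = 2.6971
rc^k = 3.3895
eta = 0.5535 = 55.3549%

55.3549%


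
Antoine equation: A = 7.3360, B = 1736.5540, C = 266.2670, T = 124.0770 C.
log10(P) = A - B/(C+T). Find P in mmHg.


C+T = 390.3440
B/(C+T) = 4.4488
log10(P) = 7.3360 - 4.4488 = 2.8872
P = 10^2.8872 = 771.2967 mmHg

771.2967 mmHg


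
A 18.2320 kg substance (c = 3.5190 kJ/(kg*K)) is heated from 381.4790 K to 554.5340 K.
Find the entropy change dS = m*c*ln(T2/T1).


T2/T1 = 1.4536
ln(T2/T1) = 0.3741
dS = 18.2320 * 3.5190 * 0.3741 = 23.9999 kJ/K

23.9999 kJ/K


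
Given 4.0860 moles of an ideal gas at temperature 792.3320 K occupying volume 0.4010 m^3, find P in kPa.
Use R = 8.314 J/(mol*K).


P = nRT/V = 4.0860 * 8.314 * 792.3320 / 0.4010
= 26916.3135 / 0.4010 = 67122.9764 Pa = 67.1230 kPa

67.1230 kPa


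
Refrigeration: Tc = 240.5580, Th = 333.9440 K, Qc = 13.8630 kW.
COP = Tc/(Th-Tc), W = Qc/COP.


COP = 240.5580 / 93.3860 = 2.5760
W = 13.8630 / 2.5760 = 5.3817 kW

COP = 2.5760, W = 5.3817 kW


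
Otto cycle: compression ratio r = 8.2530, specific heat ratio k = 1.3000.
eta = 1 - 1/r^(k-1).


r^(k-1) = 1.8836
eta = 1 - 1/1.8836 = 0.4691 = 46.9095%

46.9095%


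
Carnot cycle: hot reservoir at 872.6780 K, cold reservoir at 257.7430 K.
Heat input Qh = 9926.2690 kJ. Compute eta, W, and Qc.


eta = 1 - 257.7430/872.6780 = 0.7047
W = 0.7047 * 9926.2690 = 6994.5733 kJ
Qc = 9926.2690 - 6994.5733 = 2931.6957 kJ

eta = 70.4653%, W = 6994.5733 kJ, Qc = 2931.6957 kJ


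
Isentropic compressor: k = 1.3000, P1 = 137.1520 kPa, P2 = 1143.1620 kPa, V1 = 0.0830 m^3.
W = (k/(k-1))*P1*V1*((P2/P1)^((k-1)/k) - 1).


(k-1)/k = 0.2308
(P2/P1)^exp = 1.6312
W = 4.3333 * 137.1520 * 0.0830 * (1.6312 - 1) = 31.1382 kJ

31.1382 kJ


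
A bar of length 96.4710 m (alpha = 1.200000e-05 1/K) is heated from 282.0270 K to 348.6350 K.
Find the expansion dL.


dT = 66.6080 K
dL = 1.200000e-05 * 96.4710 * 66.6080 = 0.077109 m
L_final = 96.548109 m

dL = 0.077109 m


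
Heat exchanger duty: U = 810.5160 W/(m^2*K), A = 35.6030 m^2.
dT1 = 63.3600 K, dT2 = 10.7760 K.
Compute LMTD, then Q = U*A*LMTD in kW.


LMTD = 29.6831 K
Q = 810.5160 * 35.6030 * 29.6831 = 856560.1723 W = 856.5602 kW

856.5602 kW


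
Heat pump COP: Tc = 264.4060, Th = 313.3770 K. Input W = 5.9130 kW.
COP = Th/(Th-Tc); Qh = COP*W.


COP = 313.3770 / 48.9710 = 6.3992
Qh = 6.3992 * 5.9130 = 37.8387 kW

COP = 6.3992, Qh = 37.8387 kW


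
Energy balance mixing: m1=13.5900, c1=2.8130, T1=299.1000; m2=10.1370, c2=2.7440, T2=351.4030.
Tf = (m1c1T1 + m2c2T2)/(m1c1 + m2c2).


num = 21208.7957
den = 66.0446
Tf = 321.1284 K

321.1284 K


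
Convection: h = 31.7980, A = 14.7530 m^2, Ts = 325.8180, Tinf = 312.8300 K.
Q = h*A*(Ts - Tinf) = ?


dT = 12.9880 K
Q = 31.7980 * 14.7530 * 12.9880 = 6092.8772 W

6092.8772 W


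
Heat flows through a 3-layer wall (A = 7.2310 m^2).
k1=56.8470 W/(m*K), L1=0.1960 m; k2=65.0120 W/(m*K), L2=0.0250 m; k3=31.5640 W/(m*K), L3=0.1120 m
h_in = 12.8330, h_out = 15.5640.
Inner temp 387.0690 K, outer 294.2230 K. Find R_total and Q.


R_conv_in = 1/(12.8330*7.2310) = 0.0108
R_1 = 0.1960/(56.8470*7.2310) = 0.0005
R_2 = 0.0250/(65.0120*7.2310) = 5.3180e-05
R_3 = 0.1120/(31.5640*7.2310) = 0.0005
R_conv_out = 1/(15.5640*7.2310) = 0.0089
R_total = 0.0207 K/W
Q = 92.8460 / 0.0207 = 4489.0935 W

R_total = 0.0207 K/W, Q = 4489.0935 W


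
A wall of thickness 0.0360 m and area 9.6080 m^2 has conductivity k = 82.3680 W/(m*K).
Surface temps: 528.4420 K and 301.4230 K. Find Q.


dT = 227.0190 K
Q = 82.3680 * 9.6080 * 227.0190 / 0.0360 = 4990582.2870 W

4990582.2870 W


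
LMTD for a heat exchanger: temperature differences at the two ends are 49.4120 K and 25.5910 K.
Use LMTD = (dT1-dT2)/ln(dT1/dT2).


dT1/dT2 = 1.9308
ln(dT1/dT2) = 0.6580
LMTD = 23.8210 / 0.6580 = 36.2047 K

36.2047 K


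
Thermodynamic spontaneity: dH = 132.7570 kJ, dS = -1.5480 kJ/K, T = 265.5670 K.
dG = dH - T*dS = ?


T*dS = 265.5670 * -1.5480 = -411.0977 kJ
dG = 132.7570 + 411.0977 = 543.8547 kJ (non-spontaneous)

dG = 543.8547 kJ, non-spontaneous


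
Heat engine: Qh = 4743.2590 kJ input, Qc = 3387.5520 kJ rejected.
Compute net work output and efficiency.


W = 4743.2590 - 3387.5520 = 1355.7070 kJ
eta = 1355.7070 / 4743.2590 = 0.2858 = 28.5818%

W = 1355.7070 kJ, eta = 28.5818%


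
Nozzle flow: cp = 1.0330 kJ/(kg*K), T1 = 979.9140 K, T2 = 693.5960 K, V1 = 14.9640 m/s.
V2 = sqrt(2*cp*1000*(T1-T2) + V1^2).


dT = 286.3180 K
2*cp*1000*dT = 591532.9880
V1^2 = 223.9213
V2 = sqrt(591756.9093) = 769.2574 m/s

769.2574 m/s


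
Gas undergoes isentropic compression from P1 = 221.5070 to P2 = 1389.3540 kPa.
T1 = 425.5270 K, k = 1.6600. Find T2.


(k-1)/k = 0.3976
(P2/P1)^exp = 2.0751
T2 = 425.5270 * 2.0751 = 883.0307 K

883.0307 K


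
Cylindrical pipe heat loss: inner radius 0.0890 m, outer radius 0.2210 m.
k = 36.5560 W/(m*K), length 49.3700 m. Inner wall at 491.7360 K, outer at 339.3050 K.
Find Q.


dT = 152.4310 K
ln(ro/ri) = 0.9095
Q = 2*pi*36.5560*49.3700*152.4310 / 0.9095 = 1900464.1699 W

1900464.1699 W


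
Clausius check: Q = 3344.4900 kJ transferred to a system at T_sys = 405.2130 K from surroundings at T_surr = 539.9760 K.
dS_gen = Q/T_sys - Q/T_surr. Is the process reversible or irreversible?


dS_sys = 3344.4900/405.2130 = 8.2537 kJ/K
dS_surr = -3344.4900/539.9760 = -6.1938 kJ/K
dS_gen = 8.2537 - 6.1938 = 2.0599 kJ/K (irreversible)

dS_gen = 2.0599 kJ/K, irreversible


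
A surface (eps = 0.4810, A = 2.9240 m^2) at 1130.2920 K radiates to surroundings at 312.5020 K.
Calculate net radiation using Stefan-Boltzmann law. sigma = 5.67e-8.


T^4 = 1.6322e+12
Tsurr^4 = 9.5370e+09
Q = 0.4810 * 5.67e-8 * 2.9240 * 1.6226e+12 = 129396.6458 W

129396.6458 W


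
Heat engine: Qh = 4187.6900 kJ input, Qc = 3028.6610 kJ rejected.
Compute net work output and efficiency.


W = 4187.6900 - 3028.6610 = 1159.0290 kJ
eta = 1159.0290 / 4187.6900 = 0.2768 = 27.6770%

W = 1159.0290 kJ, eta = 27.6770%


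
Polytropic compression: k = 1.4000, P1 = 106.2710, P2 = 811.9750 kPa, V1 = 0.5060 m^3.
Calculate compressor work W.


(k-1)/k = 0.2857
(P2/P1)^exp = 1.7878
W = 3.5000 * 106.2710 * 0.5060 * (1.7878 - 1) = 148.2712 kJ

148.2712 kJ


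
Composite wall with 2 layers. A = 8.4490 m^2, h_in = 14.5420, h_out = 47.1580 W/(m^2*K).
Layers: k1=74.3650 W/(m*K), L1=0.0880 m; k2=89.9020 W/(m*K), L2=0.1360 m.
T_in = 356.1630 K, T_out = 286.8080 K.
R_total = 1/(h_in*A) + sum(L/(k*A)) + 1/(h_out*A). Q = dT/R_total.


R_conv_in = 1/(14.5420*8.4490) = 0.0081
R_1 = 0.0880/(74.3650*8.4490) = 0.0001
R_2 = 0.1360/(89.9020*8.4490) = 0.0002
R_conv_out = 1/(47.1580*8.4490) = 0.0025
R_total = 0.0110 K/W
Q = 69.3550 / 0.0110 = 6323.4553 W

R_total = 0.0110 K/W, Q = 6323.4553 W


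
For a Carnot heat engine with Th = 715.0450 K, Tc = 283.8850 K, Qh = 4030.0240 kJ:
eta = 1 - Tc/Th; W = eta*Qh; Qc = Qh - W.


eta = 1 - 283.8850/715.0450 = 0.6030
W = 0.6030 * 4030.0240 = 2430.0361 kJ
Qc = 4030.0240 - 2430.0361 = 1599.9879 kJ

eta = 60.2983%, W = 2430.0361 kJ, Qc = 1599.9879 kJ


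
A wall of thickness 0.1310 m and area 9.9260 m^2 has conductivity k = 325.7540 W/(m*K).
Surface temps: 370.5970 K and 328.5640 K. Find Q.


dT = 42.0330 K
Q = 325.7540 * 9.9260 * 42.0330 / 0.1310 = 1037488.0908 W

1037488.0908 W


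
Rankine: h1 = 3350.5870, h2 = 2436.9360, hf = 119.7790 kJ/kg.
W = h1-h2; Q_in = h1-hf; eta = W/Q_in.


W = 913.6510 kJ/kg
Q_in = 3230.8080 kJ/kg
eta = 0.2828 = 28.2793%

eta = 28.2793%


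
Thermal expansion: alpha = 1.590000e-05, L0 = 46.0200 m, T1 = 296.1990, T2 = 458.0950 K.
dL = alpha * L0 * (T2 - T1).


dT = 161.8960 K
dL = 1.590000e-05 * 46.0200 * 161.8960 = 0.118462 m
L_final = 46.138462 m

dL = 0.118462 m


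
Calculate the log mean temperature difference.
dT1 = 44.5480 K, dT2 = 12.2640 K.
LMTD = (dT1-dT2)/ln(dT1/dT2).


dT1/dT2 = 3.6324
ln(dT1/dT2) = 1.2899
LMTD = 32.2840 / 1.2899 = 25.0283 K

25.0283 K


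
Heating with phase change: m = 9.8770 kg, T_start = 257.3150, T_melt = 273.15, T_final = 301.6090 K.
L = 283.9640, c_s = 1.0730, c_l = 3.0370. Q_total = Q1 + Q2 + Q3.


Q1 (sensible, solid) = 9.8770 * 1.0730 * 15.8350 = 167.8197 kJ
Q2 (latent) = 9.8770 * 283.9640 = 2804.7124 kJ
Q3 (sensible, liquid) = 9.8770 * 3.0370 * 28.4590 = 853.6689 kJ
Q_total = 3826.2010 kJ

3826.2010 kJ


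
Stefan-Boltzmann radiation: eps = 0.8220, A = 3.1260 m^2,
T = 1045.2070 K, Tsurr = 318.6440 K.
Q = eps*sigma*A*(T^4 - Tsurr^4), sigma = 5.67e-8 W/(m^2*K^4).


T^4 = 1.1935e+12
Tsurr^4 = 1.0309e+10
Q = 0.8220 * 5.67e-8 * 3.1260 * 1.1832e+12 = 172379.3949 W

172379.3949 W


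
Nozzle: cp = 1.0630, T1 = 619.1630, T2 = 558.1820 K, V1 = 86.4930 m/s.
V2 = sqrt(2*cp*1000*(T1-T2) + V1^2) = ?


dT = 60.9810 K
2*cp*1000*dT = 129645.6060
V1^2 = 7481.0390
V2 = sqrt(137126.6450) = 370.3062 m/s

370.3062 m/s


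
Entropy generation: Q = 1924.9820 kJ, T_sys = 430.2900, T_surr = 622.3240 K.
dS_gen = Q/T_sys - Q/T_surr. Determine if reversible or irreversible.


dS_sys = 1924.9820/430.2900 = 4.4737 kJ/K
dS_surr = -1924.9820/622.3240 = -3.0932 kJ/K
dS_gen = 4.4737 - 3.0932 = 1.3805 kJ/K (irreversible)

dS_gen = 1.3805 kJ/K, irreversible


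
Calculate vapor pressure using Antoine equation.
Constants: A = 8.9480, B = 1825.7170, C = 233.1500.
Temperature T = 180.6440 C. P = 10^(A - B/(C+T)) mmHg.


C+T = 413.7940
B/(C+T) = 4.4121
log10(P) = 8.9480 - 4.4121 = 4.5359
P = 10^4.5359 = 34344.7329 mmHg

34344.7329 mmHg


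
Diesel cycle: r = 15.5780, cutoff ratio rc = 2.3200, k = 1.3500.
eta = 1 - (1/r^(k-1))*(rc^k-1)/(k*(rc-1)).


r^(k-1) = 2.6144
rc^k = 3.1146
eta = 0.5461 = 54.6110%

54.6110%


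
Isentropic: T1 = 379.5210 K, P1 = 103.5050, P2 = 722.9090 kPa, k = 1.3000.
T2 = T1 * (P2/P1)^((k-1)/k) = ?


(k-1)/k = 0.2308
(P2/P1)^exp = 1.5660
T2 = 379.5210 * 1.5660 = 594.3377 K

594.3377 K


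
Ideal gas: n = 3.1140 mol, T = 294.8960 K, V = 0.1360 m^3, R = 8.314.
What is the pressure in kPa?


P = nRT/V = 3.1140 * 8.314 * 294.8960 / 0.1360
= 7634.7973 / 0.1360 = 56138.2153 Pa = 56.1382 kPa

56.1382 kPa


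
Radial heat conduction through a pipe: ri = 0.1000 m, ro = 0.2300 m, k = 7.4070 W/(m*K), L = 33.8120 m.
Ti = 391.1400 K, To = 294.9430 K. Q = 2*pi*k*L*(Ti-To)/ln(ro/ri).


dT = 96.1970 K
ln(ro/ri) = 0.8329
Q = 2*pi*7.4070*33.8120*96.1970 / 0.8329 = 181742.7029 W

181742.7029 W


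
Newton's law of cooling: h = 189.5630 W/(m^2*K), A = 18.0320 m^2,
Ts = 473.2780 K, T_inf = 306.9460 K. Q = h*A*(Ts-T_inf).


dT = 166.3320 K
Q = 189.5630 * 18.0320 * 166.3320 = 568556.0451 W

568556.0451 W


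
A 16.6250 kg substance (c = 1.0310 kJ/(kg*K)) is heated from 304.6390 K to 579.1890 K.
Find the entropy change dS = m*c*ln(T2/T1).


T2/T1 = 1.9012
ln(T2/T1) = 0.6425
dS = 16.6250 * 1.0310 * 0.6425 = 11.0127 kJ/K

11.0127 kJ/K


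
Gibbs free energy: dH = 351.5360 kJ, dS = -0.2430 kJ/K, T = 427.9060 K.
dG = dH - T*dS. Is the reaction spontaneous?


T*dS = 427.9060 * -0.2430 = -103.9812 kJ
dG = 351.5360 + 103.9812 = 455.5172 kJ (non-spontaneous)

dG = 455.5172 kJ, non-spontaneous


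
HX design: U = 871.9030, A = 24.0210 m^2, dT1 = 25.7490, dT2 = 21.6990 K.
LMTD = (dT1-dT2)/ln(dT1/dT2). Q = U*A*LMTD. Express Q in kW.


LMTD = 23.6663 K
Q = 871.9030 * 24.0210 * 23.6663 = 495665.9723 W = 495.6660 kW

495.6660 kW


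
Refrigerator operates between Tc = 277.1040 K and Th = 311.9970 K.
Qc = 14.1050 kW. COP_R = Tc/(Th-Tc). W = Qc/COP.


COP = 277.1040 / 34.8930 = 7.9415
W = 14.1050 / 7.9415 = 1.7761 kW

COP = 7.9415, W = 1.7761 kW


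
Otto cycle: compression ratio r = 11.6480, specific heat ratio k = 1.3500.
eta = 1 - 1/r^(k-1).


r^(k-1) = 2.3615
eta = 1 - 1/2.3615 = 0.5765 = 57.6540%

57.6540%


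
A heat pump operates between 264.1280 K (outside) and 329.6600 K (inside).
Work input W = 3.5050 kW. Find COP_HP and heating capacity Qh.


COP = 329.6600 / 65.5320 = 5.0305
Qh = 5.0305 * 3.5050 = 17.6320 kW

COP = 5.0305, Qh = 17.6320 kW


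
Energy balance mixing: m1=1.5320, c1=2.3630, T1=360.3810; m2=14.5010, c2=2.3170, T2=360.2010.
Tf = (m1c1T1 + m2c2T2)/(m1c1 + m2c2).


num = 13406.9485
den = 37.2189
Tf = 360.2185 K

360.2185 K


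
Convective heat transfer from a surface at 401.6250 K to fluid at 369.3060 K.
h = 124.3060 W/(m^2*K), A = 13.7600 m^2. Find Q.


dT = 32.3190 K
Q = 124.3060 * 13.7600 * 32.3190 = 55280.0516 W

55280.0516 W


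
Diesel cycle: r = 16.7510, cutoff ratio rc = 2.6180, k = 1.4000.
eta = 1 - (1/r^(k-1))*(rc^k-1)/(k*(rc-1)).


r^(k-1) = 3.0876
rc^k = 3.8473
eta = 0.5929 = 59.2889%

59.2889%


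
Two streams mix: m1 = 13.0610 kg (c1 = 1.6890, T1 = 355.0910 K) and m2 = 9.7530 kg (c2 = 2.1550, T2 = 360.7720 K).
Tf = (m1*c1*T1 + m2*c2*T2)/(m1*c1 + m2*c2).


num = 15415.9208
den = 43.0777
Tf = 357.8628 K

357.8628 K


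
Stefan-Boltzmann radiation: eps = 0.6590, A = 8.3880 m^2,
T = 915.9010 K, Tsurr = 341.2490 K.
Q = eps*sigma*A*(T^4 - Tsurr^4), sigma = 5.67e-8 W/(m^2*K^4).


T^4 = 7.0371e+11
Tsurr^4 = 1.3561e+10
Q = 0.6590 * 5.67e-8 * 8.3880 * 6.9015e+11 = 216306.8624 W

216306.8624 W


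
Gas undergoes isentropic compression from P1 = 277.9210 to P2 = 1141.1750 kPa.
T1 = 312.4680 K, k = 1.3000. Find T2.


(k-1)/k = 0.2308
(P2/P1)^exp = 1.3854
T2 = 312.4680 * 1.3854 = 432.8790 K

432.8790 K


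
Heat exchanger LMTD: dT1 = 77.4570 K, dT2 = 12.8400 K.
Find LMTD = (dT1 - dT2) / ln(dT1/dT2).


dT1/dT2 = 6.0325
ln(dT1/dT2) = 1.7972
LMTD = 64.6170 / 1.7972 = 35.9551 K

35.9551 K


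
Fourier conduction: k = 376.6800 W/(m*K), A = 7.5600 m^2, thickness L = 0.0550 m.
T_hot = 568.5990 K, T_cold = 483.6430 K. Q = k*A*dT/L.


dT = 84.9560 K
Q = 376.6800 * 7.5600 * 84.9560 / 0.0550 = 4398713.9848 W

4398713.9848 W


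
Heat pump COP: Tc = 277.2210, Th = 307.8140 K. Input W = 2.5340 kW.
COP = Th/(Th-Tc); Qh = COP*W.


COP = 307.8140 / 30.5930 = 10.0616
Qh = 10.0616 * 2.5340 = 25.4961 kW

COP = 10.0616, Qh = 25.4961 kW


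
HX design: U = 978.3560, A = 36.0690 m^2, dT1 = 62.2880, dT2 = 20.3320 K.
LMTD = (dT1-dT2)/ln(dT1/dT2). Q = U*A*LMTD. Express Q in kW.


LMTD = 37.4750 K
Q = 978.3560 * 36.0690 * 37.4750 = 1322430.1921 W = 1322.4302 kW

1322.4302 kW


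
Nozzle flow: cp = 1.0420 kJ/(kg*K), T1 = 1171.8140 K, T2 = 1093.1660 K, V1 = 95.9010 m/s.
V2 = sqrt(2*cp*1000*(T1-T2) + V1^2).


dT = 78.6480 K
2*cp*1000*dT = 163902.4320
V1^2 = 9197.0018
V2 = sqrt(173099.4338) = 416.0522 m/s

416.0522 m/s


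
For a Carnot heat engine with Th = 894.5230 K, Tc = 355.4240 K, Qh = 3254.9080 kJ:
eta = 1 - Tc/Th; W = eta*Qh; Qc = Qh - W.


eta = 1 - 355.4240/894.5230 = 0.6027
W = 0.6027 * 3254.9080 = 1961.6238 kJ
Qc = 3254.9080 - 1961.6238 = 1293.2842 kJ

eta = 60.2666%, W = 1961.6238 kJ, Qc = 1293.2842 kJ


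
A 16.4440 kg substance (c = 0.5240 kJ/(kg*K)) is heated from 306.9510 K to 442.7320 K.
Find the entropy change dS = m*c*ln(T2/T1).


T2/T1 = 1.4424
ln(T2/T1) = 0.3663
dS = 16.4440 * 0.5240 * 0.3663 = 3.1561 kJ/K

3.1561 kJ/K


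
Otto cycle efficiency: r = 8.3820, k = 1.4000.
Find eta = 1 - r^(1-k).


r^(k-1) = 2.3407
eta = 1 - 1/2.3407 = 0.5728 = 57.2771%

57.2771%


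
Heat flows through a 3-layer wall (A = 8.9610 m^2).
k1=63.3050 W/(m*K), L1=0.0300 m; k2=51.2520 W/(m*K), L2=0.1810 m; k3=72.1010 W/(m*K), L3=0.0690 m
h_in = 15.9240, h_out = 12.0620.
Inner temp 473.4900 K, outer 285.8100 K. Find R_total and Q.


R_conv_in = 1/(15.9240*8.9610) = 0.0070
R_1 = 0.0300/(63.3050*8.9610) = 5.2884e-05
R_2 = 0.1810/(51.2520*8.9610) = 0.0004
R_3 = 0.0690/(72.1010*8.9610) = 0.0001
R_conv_out = 1/(12.0620*8.9610) = 0.0093
R_total = 0.0168 K/W
Q = 187.6800 / 0.0168 = 11162.4613 W

R_total = 0.0168 K/W, Q = 11162.4613 W


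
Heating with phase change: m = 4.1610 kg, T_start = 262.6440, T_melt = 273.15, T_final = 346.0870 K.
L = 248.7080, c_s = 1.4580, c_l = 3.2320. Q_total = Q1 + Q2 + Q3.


Q1 (sensible, solid) = 4.1610 * 1.4580 * 10.5060 = 63.7371 kJ
Q2 (latent) = 4.1610 * 248.7080 = 1034.8740 kJ
Q3 (sensible, liquid) = 4.1610 * 3.2320 * 72.9370 = 980.8824 kJ
Q_total = 2079.4936 kJ

2079.4936 kJ


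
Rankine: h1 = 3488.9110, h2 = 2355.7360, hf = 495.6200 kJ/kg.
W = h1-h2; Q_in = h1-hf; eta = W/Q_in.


W = 1133.1750 kJ/kg
Q_in = 2993.2910 kJ/kg
eta = 0.3786 = 37.8572%

eta = 37.8572%


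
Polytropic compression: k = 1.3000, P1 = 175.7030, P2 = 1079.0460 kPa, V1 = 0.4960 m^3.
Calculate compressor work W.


(k-1)/k = 0.2308
(P2/P1)^exp = 1.5202
W = 4.3333 * 175.7030 * 0.4960 * (1.5202 - 1) = 196.4580 kJ

196.4580 kJ


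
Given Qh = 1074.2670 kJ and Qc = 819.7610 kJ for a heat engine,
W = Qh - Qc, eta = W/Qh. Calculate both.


W = 1074.2670 - 819.7610 = 254.5060 kJ
eta = 254.5060 / 1074.2670 = 0.2369 = 23.6911%

W = 254.5060 kJ, eta = 23.6911%


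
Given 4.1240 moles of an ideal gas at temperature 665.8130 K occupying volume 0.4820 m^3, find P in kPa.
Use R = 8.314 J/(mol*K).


P = nRT/V = 4.1240 * 8.314 * 665.8130 / 0.4820
= 22828.6877 / 0.4820 = 47362.4227 Pa = 47.3624 kPa

47.3624 kPa


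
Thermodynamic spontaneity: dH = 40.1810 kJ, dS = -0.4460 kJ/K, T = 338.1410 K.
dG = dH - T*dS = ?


T*dS = 338.1410 * -0.4460 = -150.8109 kJ
dG = 40.1810 + 150.8109 = 190.9919 kJ (non-spontaneous)

dG = 190.9919 kJ, non-spontaneous


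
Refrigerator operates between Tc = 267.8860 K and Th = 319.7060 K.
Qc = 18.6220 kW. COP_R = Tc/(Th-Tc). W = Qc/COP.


COP = 267.8860 / 51.8200 = 5.1695
W = 18.6220 / 5.1695 = 3.6022 kW

COP = 5.1695, W = 3.6022 kW


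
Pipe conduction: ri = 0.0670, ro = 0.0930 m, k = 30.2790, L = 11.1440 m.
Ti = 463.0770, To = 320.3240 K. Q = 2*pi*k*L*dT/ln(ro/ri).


dT = 142.7530 K
ln(ro/ri) = 0.3279
Q = 2*pi*30.2790*11.1440*142.7530 / 0.3279 = 922990.4828 W

922990.4828 W


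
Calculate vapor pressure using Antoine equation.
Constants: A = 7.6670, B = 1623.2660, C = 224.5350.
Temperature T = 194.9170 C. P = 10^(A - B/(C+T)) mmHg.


C+T = 419.4520
B/(C+T) = 3.8700
log10(P) = 7.6670 - 3.8700 = 3.7970
P = 10^3.7970 = 6266.5941 mmHg

6266.5941 mmHg


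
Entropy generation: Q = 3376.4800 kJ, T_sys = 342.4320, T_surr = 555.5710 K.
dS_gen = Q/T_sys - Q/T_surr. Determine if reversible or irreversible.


dS_sys = 3376.4800/342.4320 = 9.8603 kJ/K
dS_surr = -3376.4800/555.5710 = -6.0775 kJ/K
dS_gen = 9.8603 - 6.0775 = 3.7828 kJ/K (irreversible)

dS_gen = 3.7828 kJ/K, irreversible


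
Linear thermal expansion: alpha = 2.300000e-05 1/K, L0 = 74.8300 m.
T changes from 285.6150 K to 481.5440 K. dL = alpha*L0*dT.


dT = 195.9290 K
dL = 2.300000e-05 * 74.8300 * 195.9290 = 0.337211 m
L_final = 75.167211 m

dL = 0.337211 m


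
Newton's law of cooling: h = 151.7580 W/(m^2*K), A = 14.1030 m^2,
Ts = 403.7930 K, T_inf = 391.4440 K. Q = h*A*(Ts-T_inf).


dT = 12.3490 K
Q = 151.7580 * 14.1030 * 12.3490 = 26429.8617 W

26429.8617 W


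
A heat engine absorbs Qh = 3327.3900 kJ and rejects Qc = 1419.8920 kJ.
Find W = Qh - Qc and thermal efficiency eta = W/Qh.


W = 3327.3900 - 1419.8920 = 1907.4980 kJ
eta = 1907.4980 / 3327.3900 = 0.5733 = 57.3272%

W = 1907.4980 kJ, eta = 57.3272%


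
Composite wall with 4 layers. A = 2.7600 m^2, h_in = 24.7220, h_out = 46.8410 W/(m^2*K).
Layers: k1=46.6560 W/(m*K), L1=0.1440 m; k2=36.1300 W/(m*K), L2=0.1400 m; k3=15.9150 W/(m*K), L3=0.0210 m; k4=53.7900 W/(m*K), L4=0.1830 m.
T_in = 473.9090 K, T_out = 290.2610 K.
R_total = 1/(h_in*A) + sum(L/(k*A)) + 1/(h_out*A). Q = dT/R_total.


R_conv_in = 1/(24.7220*2.7600) = 0.0147
R_1 = 0.1440/(46.6560*2.7600) = 0.0011
R_2 = 0.1400/(36.1300*2.7600) = 0.0014
R_3 = 0.0210/(15.9150*2.7600) = 0.0005
R_4 = 0.1830/(53.7900*2.7600) = 0.0012
R_conv_out = 1/(46.8410*2.7600) = 0.0077
R_total = 0.0266 K/W
Q = 183.6480 / 0.0266 = 6897.8999 W

R_total = 0.0266 K/W, Q = 6897.8999 W


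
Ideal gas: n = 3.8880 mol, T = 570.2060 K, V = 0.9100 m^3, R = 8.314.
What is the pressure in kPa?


P = nRT/V = 3.8880 * 8.314 * 570.2060 / 0.9100
= 18431.8132 / 0.9100 = 20254.7397 Pa = 20.2547 kPa

20.2547 kPa


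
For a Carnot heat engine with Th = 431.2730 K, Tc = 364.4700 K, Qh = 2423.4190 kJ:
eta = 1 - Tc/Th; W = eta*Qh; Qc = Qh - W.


eta = 1 - 364.4700/431.2730 = 0.1549
W = 0.1549 * 2423.4190 = 375.3809 kJ
Qc = 2423.4190 - 375.3809 = 2048.0381 kJ

eta = 15.4897%, W = 375.3809 kJ, Qc = 2048.0381 kJ


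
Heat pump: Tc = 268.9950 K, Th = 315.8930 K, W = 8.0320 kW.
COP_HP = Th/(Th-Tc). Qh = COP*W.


COP = 315.8930 / 46.8980 = 6.7357
Qh = 6.7357 * 8.0320 = 54.1015 kW

COP = 6.7357, Qh = 54.1015 kW


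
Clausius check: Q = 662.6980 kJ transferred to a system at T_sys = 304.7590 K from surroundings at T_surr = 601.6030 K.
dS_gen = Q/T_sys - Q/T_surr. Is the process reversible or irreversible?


dS_sys = 662.6980/304.7590 = 2.1745 kJ/K
dS_surr = -662.6980/601.6030 = -1.1016 kJ/K
dS_gen = 2.1745 - 1.1016 = 1.0729 kJ/K (irreversible)

dS_gen = 1.0729 kJ/K, irreversible


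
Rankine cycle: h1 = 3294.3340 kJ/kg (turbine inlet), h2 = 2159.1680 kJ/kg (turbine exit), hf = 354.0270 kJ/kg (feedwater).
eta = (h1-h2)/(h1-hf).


W = 1135.1660 kJ/kg
Q_in = 2940.3070 kJ/kg
eta = 0.3861 = 38.6071%

eta = 38.6071%


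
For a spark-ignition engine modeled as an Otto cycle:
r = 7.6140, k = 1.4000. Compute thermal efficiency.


r^(k-1) = 2.2524
eta = 1 - 1/2.2524 = 0.5560 = 55.6029%

55.6029%


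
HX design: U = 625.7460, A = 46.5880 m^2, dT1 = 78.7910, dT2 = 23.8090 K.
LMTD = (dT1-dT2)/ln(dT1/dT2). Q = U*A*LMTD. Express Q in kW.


LMTD = 45.9433 K
Q = 625.7460 * 46.5880 * 45.9433 = 1339351.7435 W = 1339.3517 kW

1339.3517 kW


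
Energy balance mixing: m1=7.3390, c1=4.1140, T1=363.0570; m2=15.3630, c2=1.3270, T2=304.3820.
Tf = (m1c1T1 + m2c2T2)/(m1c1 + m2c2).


num = 17166.9963
den = 50.5793
Tf = 339.4072 K

339.4072 K


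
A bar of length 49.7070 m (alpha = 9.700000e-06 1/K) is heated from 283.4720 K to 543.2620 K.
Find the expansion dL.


dT = 259.7900 K
dL = 9.700000e-06 * 49.7070 * 259.7900 = 0.125260 m
L_final = 49.832260 m

dL = 0.125260 m


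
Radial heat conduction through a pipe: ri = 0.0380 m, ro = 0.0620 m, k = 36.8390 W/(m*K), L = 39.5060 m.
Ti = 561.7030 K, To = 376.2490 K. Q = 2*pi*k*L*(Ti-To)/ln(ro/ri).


dT = 185.4540 K
ln(ro/ri) = 0.4895
Q = 2*pi*36.8390*39.5060*185.4540 / 0.4895 = 3464108.4895 W

3464108.4895 W


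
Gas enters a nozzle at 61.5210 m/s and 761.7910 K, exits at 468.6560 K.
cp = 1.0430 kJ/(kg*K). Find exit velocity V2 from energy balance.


dT = 293.1350 K
2*cp*1000*dT = 611479.6100
V1^2 = 3784.8334
V2 = sqrt(615264.4434) = 784.3879 m/s

784.3879 m/s


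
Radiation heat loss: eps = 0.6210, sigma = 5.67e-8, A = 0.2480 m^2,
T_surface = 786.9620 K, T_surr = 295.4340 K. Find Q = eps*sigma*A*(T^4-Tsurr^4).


T^4 = 3.8354e+11
Tsurr^4 = 7.6180e+09
Q = 0.6210 * 5.67e-8 * 0.2480 * 3.7593e+11 = 3282.6799 W

3282.6799 W


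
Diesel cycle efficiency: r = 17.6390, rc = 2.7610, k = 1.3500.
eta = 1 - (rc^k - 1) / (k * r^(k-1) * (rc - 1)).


r^(k-1) = 2.7306
rc^k = 3.9395
eta = 0.5472 = 54.7194%

54.7194%


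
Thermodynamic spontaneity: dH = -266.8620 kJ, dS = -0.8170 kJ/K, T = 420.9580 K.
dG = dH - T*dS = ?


T*dS = 420.9580 * -0.8170 = -343.9227 kJ
dG = -266.8620 + 343.9227 = 77.0607 kJ (non-spontaneous)

dG = 77.0607 kJ, non-spontaneous


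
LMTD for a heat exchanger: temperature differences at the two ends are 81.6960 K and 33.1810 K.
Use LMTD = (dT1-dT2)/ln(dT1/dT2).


dT1/dT2 = 2.4621
ln(dT1/dT2) = 0.9010
LMTD = 48.5150 / 0.9010 = 53.8441 K

53.8441 K


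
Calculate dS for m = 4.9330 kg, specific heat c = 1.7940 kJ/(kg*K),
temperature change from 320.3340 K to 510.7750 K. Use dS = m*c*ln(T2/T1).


T2/T1 = 1.5945
ln(T2/T1) = 0.4666
dS = 4.9330 * 1.7940 * 0.4666 = 4.1290 kJ/K

4.1290 kJ/K


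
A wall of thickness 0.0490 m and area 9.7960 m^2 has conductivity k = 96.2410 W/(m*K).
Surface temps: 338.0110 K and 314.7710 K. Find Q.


dT = 23.2400 K
Q = 96.2410 * 9.7960 * 23.2400 / 0.0490 = 447145.5851 W

447145.5851 W


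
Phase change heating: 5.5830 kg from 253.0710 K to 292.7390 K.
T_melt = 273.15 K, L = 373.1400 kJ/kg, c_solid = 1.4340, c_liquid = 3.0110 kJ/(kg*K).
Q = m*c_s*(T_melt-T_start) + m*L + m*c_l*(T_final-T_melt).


Q1 (sensible, solid) = 5.5830 * 1.4340 * 20.0790 = 160.7529 kJ
Q2 (latent) = 5.5830 * 373.1400 = 2083.2406 kJ
Q3 (sensible, liquid) = 5.5830 * 3.0110 * 19.5890 = 329.2992 kJ
Q_total = 2573.2927 kJ

2573.2927 kJ


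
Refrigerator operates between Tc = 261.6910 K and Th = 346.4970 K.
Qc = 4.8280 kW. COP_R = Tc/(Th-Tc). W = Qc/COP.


COP = 261.6910 / 84.8060 = 3.0858
W = 4.8280 / 3.0858 = 1.5646 kW

COP = 3.0858, W = 1.5646 kW


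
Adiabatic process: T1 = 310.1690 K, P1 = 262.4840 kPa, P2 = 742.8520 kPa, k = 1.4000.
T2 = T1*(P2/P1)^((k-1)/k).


(k-1)/k = 0.2857
(P2/P1)^exp = 1.3461
T2 = 310.1690 * 1.3461 = 417.5264 K

417.5264 K


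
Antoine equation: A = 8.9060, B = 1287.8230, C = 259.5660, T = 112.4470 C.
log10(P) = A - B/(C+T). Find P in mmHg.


C+T = 372.0130
B/(C+T) = 3.4618
log10(P) = 8.9060 - 3.4618 = 5.4442
P = 10^5.4442 = 278119.3405 mmHg

278119.3405 mmHg


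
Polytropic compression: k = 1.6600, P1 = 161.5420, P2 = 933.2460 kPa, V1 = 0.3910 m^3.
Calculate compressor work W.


(k-1)/k = 0.3976
(P2/P1)^exp = 2.0084
W = 2.5152 * 161.5420 * 0.3910 * (2.0084 - 1) = 160.1978 kJ

160.1978 kJ


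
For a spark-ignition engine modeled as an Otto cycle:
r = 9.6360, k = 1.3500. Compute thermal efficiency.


r^(k-1) = 2.2099
eta = 1 - 1/2.2099 = 0.5475 = 54.7482%

54.7482%


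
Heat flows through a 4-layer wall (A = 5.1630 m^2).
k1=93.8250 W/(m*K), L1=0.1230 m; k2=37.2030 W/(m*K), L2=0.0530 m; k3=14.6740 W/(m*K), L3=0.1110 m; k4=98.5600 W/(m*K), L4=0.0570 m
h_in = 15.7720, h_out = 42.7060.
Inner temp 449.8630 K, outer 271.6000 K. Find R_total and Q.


R_conv_in = 1/(15.7720*5.1630) = 0.0123
R_1 = 0.1230/(93.8250*5.1630) = 0.0003
R_2 = 0.0530/(37.2030*5.1630) = 0.0003
R_3 = 0.1110/(14.6740*5.1630) = 0.0015
R_4 = 0.0570/(98.5600*5.1630) = 0.0001
R_conv_out = 1/(42.7060*5.1630) = 0.0045
R_total = 0.0189 K/W
Q = 178.2630 / 0.0189 = 9420.6086 W

R_total = 0.0189 K/W, Q = 9420.6086 W


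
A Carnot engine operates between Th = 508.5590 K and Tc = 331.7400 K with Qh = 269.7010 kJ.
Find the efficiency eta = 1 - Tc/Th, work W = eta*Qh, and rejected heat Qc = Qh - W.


eta = 1 - 331.7400/508.5590 = 0.3477
W = 0.3477 * 269.7010 = 93.7713 kJ
Qc = 269.7010 - 93.7713 = 175.9297 kJ

eta = 34.7686%, W = 93.7713 kJ, Qc = 175.9297 kJ


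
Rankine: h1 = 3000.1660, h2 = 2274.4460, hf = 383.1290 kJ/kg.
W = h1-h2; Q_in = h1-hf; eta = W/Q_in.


W = 725.7200 kJ/kg
Q_in = 2617.0370 kJ/kg
eta = 0.2773 = 27.7306%

eta = 27.7306%


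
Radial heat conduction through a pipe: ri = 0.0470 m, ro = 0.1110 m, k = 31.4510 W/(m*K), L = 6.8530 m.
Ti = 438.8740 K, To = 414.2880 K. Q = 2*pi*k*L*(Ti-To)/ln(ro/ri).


dT = 24.5860 K
ln(ro/ri) = 0.8594
Q = 2*pi*31.4510*6.8530*24.5860 / 0.8594 = 38743.2795 W

38743.2795 W


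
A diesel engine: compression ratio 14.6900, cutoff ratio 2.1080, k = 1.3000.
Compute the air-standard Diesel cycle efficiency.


r^(k-1) = 2.2393
rc^k = 2.6365
eta = 0.4926 = 49.2621%

49.2621%


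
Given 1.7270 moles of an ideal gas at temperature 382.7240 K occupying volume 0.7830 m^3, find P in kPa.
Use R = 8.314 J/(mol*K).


P = nRT/V = 1.7270 * 8.314 * 382.7240 / 0.7830
= 5495.2576 / 0.7830 = 7018.2089 Pa = 7.0182 kPa

7.0182 kPa


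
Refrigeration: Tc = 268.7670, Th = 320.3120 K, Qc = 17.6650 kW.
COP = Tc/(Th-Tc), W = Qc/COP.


COP = 268.7670 / 51.5450 = 5.2142
W = 17.6650 / 5.2142 = 3.3879 kW

COP = 5.2142, W = 3.3879 kW


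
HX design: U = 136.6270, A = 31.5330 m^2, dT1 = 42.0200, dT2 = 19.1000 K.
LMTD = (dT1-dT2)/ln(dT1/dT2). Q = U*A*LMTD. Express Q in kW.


LMTD = 29.0694 K
Q = 136.6270 * 31.5330 * 29.0694 = 125238.6059 W = 125.2386 kW

125.2386 kW


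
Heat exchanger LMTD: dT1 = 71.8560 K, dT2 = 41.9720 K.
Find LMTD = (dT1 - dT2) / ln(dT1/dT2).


dT1/dT2 = 1.7120
ln(dT1/dT2) = 0.5377
LMTD = 29.8840 / 0.5377 = 55.5815 K

55.5815 K


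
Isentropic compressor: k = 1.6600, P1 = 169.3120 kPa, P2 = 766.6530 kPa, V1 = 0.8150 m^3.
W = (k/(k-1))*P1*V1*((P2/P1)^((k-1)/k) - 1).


(k-1)/k = 0.3976
(P2/P1)^exp = 1.8230
W = 2.5152 * 169.3120 * 0.8150 * (1.8230 - 1) = 285.6296 kJ

285.6296 kJ


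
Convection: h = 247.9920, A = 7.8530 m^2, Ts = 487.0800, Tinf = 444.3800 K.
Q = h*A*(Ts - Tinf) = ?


dT = 42.7000 K
Q = 247.9920 * 7.8530 * 42.7000 = 83157.4462 W

83157.4462 W


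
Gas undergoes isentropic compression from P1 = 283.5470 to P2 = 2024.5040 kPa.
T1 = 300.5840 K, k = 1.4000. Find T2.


(k-1)/k = 0.2857
(P2/P1)^exp = 1.7535
T2 = 300.5840 * 1.7535 = 527.0822 K

527.0822 K


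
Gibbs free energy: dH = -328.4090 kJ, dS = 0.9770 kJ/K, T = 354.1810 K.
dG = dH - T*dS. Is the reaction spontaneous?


T*dS = 354.1810 * 0.9770 = 346.0348 kJ
dG = -328.4090 - 346.0348 = -674.4438 kJ (spontaneous)

dG = -674.4438 kJ, spontaneous


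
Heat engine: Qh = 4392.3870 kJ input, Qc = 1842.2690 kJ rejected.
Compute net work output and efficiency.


W = 4392.3870 - 1842.2690 = 2550.1180 kJ
eta = 2550.1180 / 4392.3870 = 0.5806 = 58.0577%

W = 2550.1180 kJ, eta = 58.0577%


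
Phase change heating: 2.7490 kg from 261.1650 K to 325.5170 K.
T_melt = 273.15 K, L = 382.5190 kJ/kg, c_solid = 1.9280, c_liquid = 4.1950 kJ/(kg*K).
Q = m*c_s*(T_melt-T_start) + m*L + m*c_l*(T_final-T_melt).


Q1 (sensible, solid) = 2.7490 * 1.9280 * 11.9850 = 63.5214 kJ
Q2 (latent) = 2.7490 * 382.5190 = 1051.5447 kJ
Q3 (sensible, liquid) = 2.7490 * 4.1950 * 52.3670 = 603.8991 kJ
Q_total = 1718.9652 kJ

1718.9652 kJ


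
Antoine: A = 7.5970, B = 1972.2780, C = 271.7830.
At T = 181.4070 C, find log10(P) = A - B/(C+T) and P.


C+T = 453.1900
B/(C+T) = 4.3520
log10(P) = 7.5970 - 4.3520 = 3.2450
P = 10^3.2450 = 1757.9672 mmHg

1757.9672 mmHg


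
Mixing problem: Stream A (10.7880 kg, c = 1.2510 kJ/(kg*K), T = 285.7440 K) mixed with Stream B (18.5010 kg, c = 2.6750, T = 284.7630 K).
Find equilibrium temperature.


num = 17949.3111
den = 62.9860
Tf = 284.9732 K

284.9732 K


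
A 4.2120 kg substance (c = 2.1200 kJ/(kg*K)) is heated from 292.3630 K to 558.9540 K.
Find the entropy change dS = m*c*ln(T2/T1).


T2/T1 = 1.9118
ln(T2/T1) = 0.6481
dS = 4.2120 * 2.1200 * 0.6481 = 5.7869 kJ/K

5.7869 kJ/K


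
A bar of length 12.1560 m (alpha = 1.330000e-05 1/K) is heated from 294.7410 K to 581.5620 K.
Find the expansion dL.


dT = 286.8210 K
dL = 1.330000e-05 * 12.1560 * 286.8210 = 0.046372 m
L_final = 12.202372 m

dL = 0.046372 m


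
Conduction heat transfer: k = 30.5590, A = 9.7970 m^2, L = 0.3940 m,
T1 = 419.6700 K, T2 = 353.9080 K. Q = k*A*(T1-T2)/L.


dT = 65.7620 K
Q = 30.5590 * 9.7970 * 65.7620 / 0.3940 = 49970.1942 W

49970.1942 W


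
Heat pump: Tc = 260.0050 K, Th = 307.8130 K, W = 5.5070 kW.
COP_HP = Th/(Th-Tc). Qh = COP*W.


COP = 307.8130 / 47.8080 = 6.4385
Qh = 6.4385 * 5.5070 = 35.4570 kW

COP = 6.4385, Qh = 35.4570 kW


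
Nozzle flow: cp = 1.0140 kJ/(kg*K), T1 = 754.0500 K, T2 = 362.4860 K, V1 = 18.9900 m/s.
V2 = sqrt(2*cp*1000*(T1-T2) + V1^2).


dT = 391.5640 K
2*cp*1000*dT = 794091.7920
V1^2 = 360.6201
V2 = sqrt(794452.4121) = 891.3206 m/s

891.3206 m/s


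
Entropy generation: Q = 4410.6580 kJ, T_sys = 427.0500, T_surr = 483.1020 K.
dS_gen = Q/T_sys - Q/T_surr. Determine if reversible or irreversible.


dS_sys = 4410.6580/427.0500 = 10.3282 kJ/K
dS_surr = -4410.6580/483.1020 = -9.1299 kJ/K
dS_gen = 10.3282 - 9.1299 = 1.1983 kJ/K (irreversible)

dS_gen = 1.1983 kJ/K, irreversible


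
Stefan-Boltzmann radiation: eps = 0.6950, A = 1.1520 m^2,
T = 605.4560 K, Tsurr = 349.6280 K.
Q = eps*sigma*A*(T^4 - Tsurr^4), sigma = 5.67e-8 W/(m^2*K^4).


T^4 = 1.3438e+11
Tsurr^4 = 1.4943e+10
Q = 0.6950 * 5.67e-8 * 1.1520 * 1.1944e+11 = 5421.9565 W

5421.9565 W


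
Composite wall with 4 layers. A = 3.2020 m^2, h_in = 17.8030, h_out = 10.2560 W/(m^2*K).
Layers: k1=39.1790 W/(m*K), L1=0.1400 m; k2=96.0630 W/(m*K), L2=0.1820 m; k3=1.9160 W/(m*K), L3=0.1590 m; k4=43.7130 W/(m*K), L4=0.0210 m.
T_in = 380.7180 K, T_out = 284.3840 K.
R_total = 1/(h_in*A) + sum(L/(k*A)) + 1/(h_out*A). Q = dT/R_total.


R_conv_in = 1/(17.8030*3.2020) = 0.0175
R_1 = 0.1400/(39.1790*3.2020) = 0.0011
R_2 = 0.1820/(96.0630*3.2020) = 0.0006
R_3 = 0.1590/(1.9160*3.2020) = 0.0259
R_4 = 0.0210/(43.7130*3.2020) = 0.0002
R_conv_out = 1/(10.2560*3.2020) = 0.0305
R_total = 0.0758 K/W
Q = 96.3340 / 0.0758 = 1271.4402 W

R_total = 0.0758 K/W, Q = 1271.4402 W
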